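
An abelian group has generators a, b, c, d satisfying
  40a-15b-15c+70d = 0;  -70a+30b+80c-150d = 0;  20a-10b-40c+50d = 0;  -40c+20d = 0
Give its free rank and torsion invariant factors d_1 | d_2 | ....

Answer: M ≅ ℤ/5 ⊕ ℤ/10 ⊕ ℤ/10 ⊕ ℤ/20

Derivation:
rank_ℚ(R)=4; free=4−4=0
SNF(R) diag = [5, 10, 10, 20] → torsion [5, 10, 10, 20]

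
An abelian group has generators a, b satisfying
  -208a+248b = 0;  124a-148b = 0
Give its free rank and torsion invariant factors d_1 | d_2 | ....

rank_ℚ(R)=2; free=2−2=0
SNF(R) diag = [4, 8] → torsion [4, 8]

Answer: M ≅ ℤ/4 ⊕ ℤ/8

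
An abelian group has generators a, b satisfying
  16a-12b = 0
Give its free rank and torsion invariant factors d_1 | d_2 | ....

Answer: M ≅ ℤ^1 ⊕ ℤ/4

Derivation:
rank_ℚ(R)=1; free=2−1=1
SNF(R) diag = [4] → torsion [4]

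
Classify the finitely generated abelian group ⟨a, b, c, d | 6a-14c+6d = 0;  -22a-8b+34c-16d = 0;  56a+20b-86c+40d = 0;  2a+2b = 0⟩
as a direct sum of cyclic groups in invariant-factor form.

Answer: M ≅ ℤ/2 ⊕ ℤ/2 ⊕ ℤ/2 ⊕ ℤ/2

Derivation:
rank_ℚ(R)=4; free=4−4=0
SNF(R) diag = [2, 2, 2, 2] → torsion [2, 2, 2, 2]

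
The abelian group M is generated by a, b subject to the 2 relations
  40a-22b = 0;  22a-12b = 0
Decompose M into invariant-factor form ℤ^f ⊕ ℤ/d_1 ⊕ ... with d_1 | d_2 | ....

Answer: M ≅ ℤ/2 ⊕ ℤ/2

Derivation:
rank_ℚ(R)=2; free=2−2=0
SNF(R) diag = [2, 2] → torsion [2, 2]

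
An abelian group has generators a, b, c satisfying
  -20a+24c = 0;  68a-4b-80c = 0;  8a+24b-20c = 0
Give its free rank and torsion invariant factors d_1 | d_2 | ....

rank_ℚ(R)=3; free=3−3=0
SNF(R) diag = [4, 4, 4] → torsion [4, 4, 4]

Answer: M ≅ ℤ/4 ⊕ ℤ/4 ⊕ ℤ/4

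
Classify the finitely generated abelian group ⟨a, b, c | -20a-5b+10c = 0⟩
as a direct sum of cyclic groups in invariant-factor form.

Answer: M ≅ ℤ^2 ⊕ ℤ/5

Derivation:
rank_ℚ(R)=1; free=3−1=2
SNF(R) diag = [5] → torsion [5]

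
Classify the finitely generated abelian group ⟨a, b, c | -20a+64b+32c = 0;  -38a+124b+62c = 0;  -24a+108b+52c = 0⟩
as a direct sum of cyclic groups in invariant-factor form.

Answer: M ≅ ℤ/2 ⊕ ℤ/4 ⊕ ℤ/12

Derivation:
rank_ℚ(R)=3; free=3−3=0
SNF(R) diag = [2, 4, 12] → torsion [2, 4, 12]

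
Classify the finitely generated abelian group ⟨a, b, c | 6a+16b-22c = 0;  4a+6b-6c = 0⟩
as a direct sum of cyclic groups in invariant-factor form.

rank_ℚ(R)=2; free=3−2=1
SNF(R) diag = [2, 2] → torsion [2, 2]

Answer: M ≅ ℤ^1 ⊕ ℤ/2 ⊕ ℤ/2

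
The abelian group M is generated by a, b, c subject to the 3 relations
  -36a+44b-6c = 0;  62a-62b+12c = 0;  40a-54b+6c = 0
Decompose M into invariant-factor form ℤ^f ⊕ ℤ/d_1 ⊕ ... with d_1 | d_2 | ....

rank_ℚ(R)=3; free=3−3=0
SNF(R) diag = [2, 2, 6] → torsion [2, 2, 6]

Answer: M ≅ ℤ/2 ⊕ ℤ/2 ⊕ ℤ/6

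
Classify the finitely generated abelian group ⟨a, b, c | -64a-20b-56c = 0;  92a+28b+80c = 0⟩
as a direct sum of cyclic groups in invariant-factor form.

Answer: M ≅ ℤ^1 ⊕ ℤ/4 ⊕ ℤ/4

Derivation:
rank_ℚ(R)=2; free=3−2=1
SNF(R) diag = [4, 4] → torsion [4, 4]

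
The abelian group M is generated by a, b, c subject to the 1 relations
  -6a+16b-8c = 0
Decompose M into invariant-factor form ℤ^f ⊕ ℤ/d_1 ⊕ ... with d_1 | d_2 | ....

rank_ℚ(R)=1; free=3−1=2
SNF(R) diag = [2] → torsion [2]

Answer: M ≅ ℤ^2 ⊕ ℤ/2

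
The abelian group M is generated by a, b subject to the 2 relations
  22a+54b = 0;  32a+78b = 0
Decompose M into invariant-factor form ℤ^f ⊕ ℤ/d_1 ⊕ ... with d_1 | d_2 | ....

rank_ℚ(R)=2; free=2−2=0
SNF(R) diag = [2, 6] → torsion [2, 6]

Answer: M ≅ ℤ/2 ⊕ ℤ/6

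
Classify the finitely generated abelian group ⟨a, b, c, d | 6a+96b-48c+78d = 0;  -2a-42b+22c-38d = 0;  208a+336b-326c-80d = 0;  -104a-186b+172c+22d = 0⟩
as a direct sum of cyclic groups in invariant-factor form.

Answer: M ≅ ℤ/2 ⊕ ℤ/6 ⊕ ℤ/18 ⊕ ℤ/54

Derivation:
rank_ℚ(R)=4; free=4−4=0
SNF(R) diag = [2, 6, 18, 54] → torsion [2, 6, 18, 54]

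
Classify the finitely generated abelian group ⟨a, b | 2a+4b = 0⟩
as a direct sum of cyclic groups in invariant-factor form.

Answer: M ≅ ℤ^1 ⊕ ℤ/2

Derivation:
rank_ℚ(R)=1; free=2−1=1
SNF(R) diag = [2] → torsion [2]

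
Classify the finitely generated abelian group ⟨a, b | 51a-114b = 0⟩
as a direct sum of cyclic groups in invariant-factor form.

rank_ℚ(R)=1; free=2−1=1
SNF(R) diag = [3] → torsion [3]

Answer: M ≅ ℤ^1 ⊕ ℤ/3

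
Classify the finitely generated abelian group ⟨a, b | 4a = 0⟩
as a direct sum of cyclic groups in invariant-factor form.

Answer: M ≅ ℤ^1 ⊕ ℤ/4

Derivation:
rank_ℚ(R)=1; free=2−1=1
SNF(R) diag = [4] → torsion [4]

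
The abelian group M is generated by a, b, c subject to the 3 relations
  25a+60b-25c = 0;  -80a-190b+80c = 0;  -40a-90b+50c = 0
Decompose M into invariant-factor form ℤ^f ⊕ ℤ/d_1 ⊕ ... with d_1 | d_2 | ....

rank_ℚ(R)=3; free=3−3=0
SNF(R) diag = [5, 10, 10] → torsion [5, 10, 10]

Answer: M ≅ ℤ/5 ⊕ ℤ/10 ⊕ ℤ/10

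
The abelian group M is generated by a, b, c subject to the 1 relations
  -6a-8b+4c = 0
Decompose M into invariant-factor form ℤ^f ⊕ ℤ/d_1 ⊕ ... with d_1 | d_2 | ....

rank_ℚ(R)=1; free=3−1=2
SNF(R) diag = [2] → torsion [2]

Answer: M ≅ ℤ^2 ⊕ ℤ/2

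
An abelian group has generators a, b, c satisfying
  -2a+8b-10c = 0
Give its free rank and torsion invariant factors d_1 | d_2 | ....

rank_ℚ(R)=1; free=3−1=2
SNF(R) diag = [2] → torsion [2]

Answer: M ≅ ℤ^2 ⊕ ℤ/2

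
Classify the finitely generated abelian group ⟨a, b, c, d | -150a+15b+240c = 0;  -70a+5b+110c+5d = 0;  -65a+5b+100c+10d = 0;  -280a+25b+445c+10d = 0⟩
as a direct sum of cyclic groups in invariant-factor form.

Answer: M ≅ ℤ/5 ⊕ ℤ/5 ⊕ ℤ/5 ⊕ ℤ/15

Derivation:
rank_ℚ(R)=4; free=4−4=0
SNF(R) diag = [5, 5, 5, 15] → torsion [5, 5, 5, 15]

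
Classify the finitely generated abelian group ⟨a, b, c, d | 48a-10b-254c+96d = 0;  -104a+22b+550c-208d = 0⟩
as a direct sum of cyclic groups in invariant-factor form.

rank_ℚ(R)=2; free=4−2=2
SNF(R) diag = [2, 4] → torsion [2, 4]

Answer: M ≅ ℤ^2 ⊕ ℤ/2 ⊕ ℤ/4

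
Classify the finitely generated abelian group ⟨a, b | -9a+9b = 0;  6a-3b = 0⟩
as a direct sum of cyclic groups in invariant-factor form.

Answer: M ≅ ℤ/3 ⊕ ℤ/9

Derivation:
rank_ℚ(R)=2; free=2−2=0
SNF(R) diag = [3, 9] → torsion [3, 9]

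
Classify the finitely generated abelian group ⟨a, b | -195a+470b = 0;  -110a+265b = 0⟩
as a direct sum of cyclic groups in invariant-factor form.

rank_ℚ(R)=2; free=2−2=0
SNF(R) diag = [5, 5] → torsion [5, 5]

Answer: M ≅ ℤ/5 ⊕ ℤ/5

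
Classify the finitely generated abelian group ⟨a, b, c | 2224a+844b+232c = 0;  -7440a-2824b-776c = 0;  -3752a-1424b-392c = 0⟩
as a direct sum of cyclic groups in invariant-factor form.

Answer: M ≅ ℤ/4 ⊕ ℤ/8 ⊕ ℤ/24

Derivation:
rank_ℚ(R)=3; free=3−3=0
SNF(R) diag = [4, 8, 24] → torsion [4, 8, 24]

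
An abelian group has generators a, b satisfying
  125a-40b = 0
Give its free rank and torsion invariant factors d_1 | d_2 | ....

rank_ℚ(R)=1; free=2−1=1
SNF(R) diag = [5] → torsion [5]

Answer: M ≅ ℤ^1 ⊕ ℤ/5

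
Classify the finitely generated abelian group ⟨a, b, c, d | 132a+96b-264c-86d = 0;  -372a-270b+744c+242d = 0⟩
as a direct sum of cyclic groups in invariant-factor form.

rank_ℚ(R)=2; free=4−2=2
SNF(R) diag = [2, 6] → torsion [2, 6]

Answer: M ≅ ℤ^2 ⊕ ℤ/2 ⊕ ℤ/6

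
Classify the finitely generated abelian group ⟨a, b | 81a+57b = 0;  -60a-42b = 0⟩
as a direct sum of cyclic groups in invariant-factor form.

Answer: M ≅ ℤ/3 ⊕ ℤ/6

Derivation:
rank_ℚ(R)=2; free=2−2=0
SNF(R) diag = [3, 6] → torsion [3, 6]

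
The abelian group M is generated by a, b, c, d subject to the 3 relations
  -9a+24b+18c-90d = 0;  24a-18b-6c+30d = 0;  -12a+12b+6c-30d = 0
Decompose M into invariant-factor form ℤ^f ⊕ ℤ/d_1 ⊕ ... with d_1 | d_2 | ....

Answer: M ≅ ℤ^1 ⊕ ℤ/3 ⊕ ℤ/6 ⊕ ℤ/6

Derivation:
rank_ℚ(R)=3; free=4−3=1
SNF(R) diag = [3, 6, 6] → torsion [3, 6, 6]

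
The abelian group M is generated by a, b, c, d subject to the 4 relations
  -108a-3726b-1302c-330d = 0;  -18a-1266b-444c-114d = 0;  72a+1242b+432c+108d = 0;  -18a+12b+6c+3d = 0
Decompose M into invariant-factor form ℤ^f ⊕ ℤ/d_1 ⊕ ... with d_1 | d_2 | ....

rank_ℚ(R)=4; free=4−4=0
SNF(R) diag = [3, 6, 18, 54] → torsion [3, 6, 18, 54]

Answer: M ≅ ℤ/3 ⊕ ℤ/6 ⊕ ℤ/18 ⊕ ℤ/54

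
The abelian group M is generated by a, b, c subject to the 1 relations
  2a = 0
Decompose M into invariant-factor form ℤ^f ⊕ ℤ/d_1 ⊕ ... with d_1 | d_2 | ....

rank_ℚ(R)=1; free=3−1=2
SNF(R) diag = [2] → torsion [2]

Answer: M ≅ ℤ^2 ⊕ ℤ/2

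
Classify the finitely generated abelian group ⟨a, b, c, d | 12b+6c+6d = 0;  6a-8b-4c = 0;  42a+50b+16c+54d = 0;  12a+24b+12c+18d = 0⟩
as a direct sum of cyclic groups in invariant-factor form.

rank_ℚ(R)=4; free=4−4=0
SNF(R) diag = [2, 6, 6, 18] → torsion [2, 6, 6, 18]

Answer: M ≅ ℤ/2 ⊕ ℤ/6 ⊕ ℤ/6 ⊕ ℤ/18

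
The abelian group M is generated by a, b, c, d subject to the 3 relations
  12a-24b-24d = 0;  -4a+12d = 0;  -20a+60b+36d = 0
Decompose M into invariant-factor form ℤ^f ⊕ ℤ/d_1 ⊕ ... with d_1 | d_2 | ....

Answer: M ≅ ℤ^1 ⊕ ℤ/4 ⊕ ℤ/12 ⊕ ℤ/12

Derivation:
rank_ℚ(R)=3; free=4−3=1
SNF(R) diag = [4, 12, 12] → torsion [4, 12, 12]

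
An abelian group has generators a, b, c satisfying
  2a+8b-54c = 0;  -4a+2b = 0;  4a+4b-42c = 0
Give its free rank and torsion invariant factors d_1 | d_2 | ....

Answer: M ≅ ℤ/2 ⊕ ℤ/6 ⊕ ℤ/18

Derivation:
rank_ℚ(R)=3; free=3−3=0
SNF(R) diag = [2, 6, 18] → torsion [2, 6, 18]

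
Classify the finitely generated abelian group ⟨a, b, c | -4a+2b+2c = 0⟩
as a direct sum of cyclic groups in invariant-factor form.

Answer: M ≅ ℤ^2 ⊕ ℤ/2

Derivation:
rank_ℚ(R)=1; free=3−1=2
SNF(R) diag = [2] → torsion [2]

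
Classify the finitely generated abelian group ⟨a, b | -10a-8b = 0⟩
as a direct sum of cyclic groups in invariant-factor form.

Answer: M ≅ ℤ^1 ⊕ ℤ/2

Derivation:
rank_ℚ(R)=1; free=2−1=1
SNF(R) diag = [2] → torsion [2]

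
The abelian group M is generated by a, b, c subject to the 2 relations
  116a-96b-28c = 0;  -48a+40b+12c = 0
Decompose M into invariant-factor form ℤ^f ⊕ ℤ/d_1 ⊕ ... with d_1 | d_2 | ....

rank_ℚ(R)=2; free=3−2=1
SNF(R) diag = [4, 4] → torsion [4, 4]

Answer: M ≅ ℤ^1 ⊕ ℤ/4 ⊕ ℤ/4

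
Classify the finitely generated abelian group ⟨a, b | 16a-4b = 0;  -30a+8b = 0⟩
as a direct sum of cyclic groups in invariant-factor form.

Answer: M ≅ ℤ/2 ⊕ ℤ/4

Derivation:
rank_ℚ(R)=2; free=2−2=0
SNF(R) diag = [2, 4] → torsion [2, 4]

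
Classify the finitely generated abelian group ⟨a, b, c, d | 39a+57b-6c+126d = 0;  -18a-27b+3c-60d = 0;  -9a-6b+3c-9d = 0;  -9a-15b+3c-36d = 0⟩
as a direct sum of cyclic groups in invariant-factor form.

rank_ℚ(R)=4; free=4−4=0
SNF(R) diag = [3, 3, 3, 9] → torsion [3, 3, 3, 9]

Answer: M ≅ ℤ/3 ⊕ ℤ/3 ⊕ ℤ/3 ⊕ ℤ/9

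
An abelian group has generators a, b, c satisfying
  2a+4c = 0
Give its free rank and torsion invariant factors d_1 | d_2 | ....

Answer: M ≅ ℤ^2 ⊕ ℤ/2

Derivation:
rank_ℚ(R)=1; free=3−1=2
SNF(R) diag = [2] → torsion [2]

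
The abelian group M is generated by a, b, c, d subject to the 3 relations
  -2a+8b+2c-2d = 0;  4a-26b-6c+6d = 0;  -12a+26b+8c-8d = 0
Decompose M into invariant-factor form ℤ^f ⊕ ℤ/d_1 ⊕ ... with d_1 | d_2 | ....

Answer: M ≅ ℤ^1 ⊕ ℤ/2 ⊕ ℤ/2 ⊕ ℤ/2

Derivation:
rank_ℚ(R)=3; free=4−3=1
SNF(R) diag = [2, 2, 2] → torsion [2, 2, 2]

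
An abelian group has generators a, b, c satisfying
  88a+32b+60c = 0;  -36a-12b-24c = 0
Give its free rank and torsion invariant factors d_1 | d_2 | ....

rank_ℚ(R)=2; free=3−2=1
SNF(R) diag = [4, 12] → torsion [4, 12]

Answer: M ≅ ℤ^1 ⊕ ℤ/4 ⊕ ℤ/12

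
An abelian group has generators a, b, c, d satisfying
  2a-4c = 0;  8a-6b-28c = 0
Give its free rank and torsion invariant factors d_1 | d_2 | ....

Answer: M ≅ ℤ^2 ⊕ ℤ/2 ⊕ ℤ/6

Derivation:
rank_ℚ(R)=2; free=4−2=2
SNF(R) diag = [2, 6] → torsion [2, 6]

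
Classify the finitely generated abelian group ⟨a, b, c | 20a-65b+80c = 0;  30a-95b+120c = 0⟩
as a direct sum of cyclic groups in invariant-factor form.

rank_ℚ(R)=2; free=3−2=1
SNF(R) diag = [5, 10] → torsion [5, 10]

Answer: M ≅ ℤ^1 ⊕ ℤ/5 ⊕ ℤ/10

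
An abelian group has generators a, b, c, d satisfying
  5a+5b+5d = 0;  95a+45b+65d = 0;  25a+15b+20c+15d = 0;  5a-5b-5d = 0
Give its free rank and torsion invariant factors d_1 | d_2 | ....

rank_ℚ(R)=4; free=4−4=0
SNF(R) diag = [5, 10, 20, 20] → torsion [5, 10, 20, 20]

Answer: M ≅ ℤ/5 ⊕ ℤ/10 ⊕ ℤ/20 ⊕ ℤ/20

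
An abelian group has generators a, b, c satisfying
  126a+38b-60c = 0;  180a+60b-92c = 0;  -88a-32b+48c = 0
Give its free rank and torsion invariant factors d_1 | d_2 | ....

rank_ℚ(R)=3; free=3−3=0
SNF(R) diag = [2, 4, 8] → torsion [2, 4, 8]

Answer: M ≅ ℤ/2 ⊕ ℤ/4 ⊕ ℤ/8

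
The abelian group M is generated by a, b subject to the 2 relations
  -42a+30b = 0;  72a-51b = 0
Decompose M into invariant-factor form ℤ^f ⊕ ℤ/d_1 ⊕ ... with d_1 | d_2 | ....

rank_ℚ(R)=2; free=2−2=0
SNF(R) diag = [3, 6] → torsion [3, 6]

Answer: M ≅ ℤ/3 ⊕ ℤ/6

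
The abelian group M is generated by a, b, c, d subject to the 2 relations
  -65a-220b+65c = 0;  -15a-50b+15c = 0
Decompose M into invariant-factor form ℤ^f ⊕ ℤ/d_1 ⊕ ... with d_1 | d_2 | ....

Answer: M ≅ ℤ^2 ⊕ ℤ/5 ⊕ ℤ/10

Derivation:
rank_ℚ(R)=2; free=4−2=2
SNF(R) diag = [5, 10] → torsion [5, 10]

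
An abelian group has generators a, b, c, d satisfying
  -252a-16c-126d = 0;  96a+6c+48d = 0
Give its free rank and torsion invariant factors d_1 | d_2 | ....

rank_ℚ(R)=2; free=4−2=2
SNF(R) diag = [2, 6] → torsion [2, 6]

Answer: M ≅ ℤ^2 ⊕ ℤ/2 ⊕ ℤ/6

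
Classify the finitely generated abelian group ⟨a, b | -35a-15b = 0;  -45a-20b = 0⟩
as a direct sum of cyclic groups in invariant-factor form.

rank_ℚ(R)=2; free=2−2=0
SNF(R) diag = [5, 5] → torsion [5, 5]

Answer: M ≅ ℤ/5 ⊕ ℤ/5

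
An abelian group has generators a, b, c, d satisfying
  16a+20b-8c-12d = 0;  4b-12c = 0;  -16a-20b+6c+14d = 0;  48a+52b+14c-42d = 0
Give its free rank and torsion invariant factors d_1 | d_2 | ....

Answer: M ≅ ℤ/2 ⊕ ℤ/4 ⊕ ℤ/8 ⊕ ℤ/16

Derivation:
rank_ℚ(R)=4; free=4−4=0
SNF(R) diag = [2, 4, 8, 16] → torsion [2, 4, 8, 16]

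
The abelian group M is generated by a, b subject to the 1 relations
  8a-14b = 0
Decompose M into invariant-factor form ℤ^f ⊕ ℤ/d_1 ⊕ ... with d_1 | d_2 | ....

rank_ℚ(R)=1; free=2−1=1
SNF(R) diag = [2] → torsion [2]

Answer: M ≅ ℤ^1 ⊕ ℤ/2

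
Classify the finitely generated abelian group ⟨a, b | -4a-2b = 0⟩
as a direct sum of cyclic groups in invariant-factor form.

rank_ℚ(R)=1; free=2−1=1
SNF(R) diag = [2] → torsion [2]

Answer: M ≅ ℤ^1 ⊕ ℤ/2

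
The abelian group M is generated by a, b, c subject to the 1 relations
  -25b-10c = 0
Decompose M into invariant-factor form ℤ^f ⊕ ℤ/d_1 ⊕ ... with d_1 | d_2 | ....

rank_ℚ(R)=1; free=3−1=2
SNF(R) diag = [5] → torsion [5]

Answer: M ≅ ℤ^2 ⊕ ℤ/5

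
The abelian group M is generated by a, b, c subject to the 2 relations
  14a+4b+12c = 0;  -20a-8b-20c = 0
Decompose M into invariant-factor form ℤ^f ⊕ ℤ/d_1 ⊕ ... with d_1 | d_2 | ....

Answer: M ≅ ℤ^1 ⊕ ℤ/2 ⊕ ℤ/4

Derivation:
rank_ℚ(R)=2; free=3−2=1
SNF(R) diag = [2, 4] → torsion [2, 4]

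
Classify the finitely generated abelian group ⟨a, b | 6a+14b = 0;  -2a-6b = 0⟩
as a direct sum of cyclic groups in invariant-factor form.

Answer: M ≅ ℤ/2 ⊕ ℤ/4

Derivation:
rank_ℚ(R)=2; free=2−2=0
SNF(R) diag = [2, 4] → torsion [2, 4]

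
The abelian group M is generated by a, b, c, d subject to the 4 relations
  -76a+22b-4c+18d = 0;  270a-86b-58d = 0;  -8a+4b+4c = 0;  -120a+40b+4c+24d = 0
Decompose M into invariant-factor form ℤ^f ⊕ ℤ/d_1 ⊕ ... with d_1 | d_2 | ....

Answer: M ≅ ℤ/2 ⊕ ℤ/2 ⊕ ℤ/4 ⊕ ℤ/4

Derivation:
rank_ℚ(R)=4; free=4−4=0
SNF(R) diag = [2, 2, 4, 4] → torsion [2, 2, 4, 4]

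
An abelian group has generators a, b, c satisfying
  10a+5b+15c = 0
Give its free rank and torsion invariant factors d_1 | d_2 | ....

rank_ℚ(R)=1; free=3−1=2
SNF(R) diag = [5] → torsion [5]

Answer: M ≅ ℤ^2 ⊕ ℤ/5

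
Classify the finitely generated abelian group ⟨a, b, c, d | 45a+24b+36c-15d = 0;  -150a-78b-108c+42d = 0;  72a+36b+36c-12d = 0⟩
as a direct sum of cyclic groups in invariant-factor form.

Answer: M ≅ ℤ^1 ⊕ ℤ/3 ⊕ ℤ/6 ⊕ ℤ/12

Derivation:
rank_ℚ(R)=3; free=4−3=1
SNF(R) diag = [3, 6, 12] → torsion [3, 6, 12]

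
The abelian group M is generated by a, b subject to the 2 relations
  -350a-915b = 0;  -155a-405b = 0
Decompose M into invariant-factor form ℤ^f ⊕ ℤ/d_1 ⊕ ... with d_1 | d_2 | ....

Answer: M ≅ ℤ/5 ⊕ ℤ/15

Derivation:
rank_ℚ(R)=2; free=2−2=0
SNF(R) diag = [5, 15] → torsion [5, 15]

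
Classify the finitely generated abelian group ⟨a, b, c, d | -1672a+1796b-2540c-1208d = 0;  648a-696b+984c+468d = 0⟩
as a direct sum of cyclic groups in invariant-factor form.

rank_ℚ(R)=2; free=4−2=2
SNF(R) diag = [4, 12] → torsion [4, 12]

Answer: M ≅ ℤ^2 ⊕ ℤ/4 ⊕ ℤ/12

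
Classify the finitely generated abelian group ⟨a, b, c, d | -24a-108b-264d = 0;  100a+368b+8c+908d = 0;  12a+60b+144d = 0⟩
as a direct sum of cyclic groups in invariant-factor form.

Answer: M ≅ ℤ^1 ⊕ ℤ/4 ⊕ ℤ/12 ⊕ ℤ/12

Derivation:
rank_ℚ(R)=3; free=4−3=1
SNF(R) diag = [4, 12, 12] → torsion [4, 12, 12]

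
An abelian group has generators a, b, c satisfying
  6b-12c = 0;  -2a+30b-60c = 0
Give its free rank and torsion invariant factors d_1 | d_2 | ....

Answer: M ≅ ℤ^1 ⊕ ℤ/2 ⊕ ℤ/6

Derivation:
rank_ℚ(R)=2; free=3−2=1
SNF(R) diag = [2, 6] → torsion [2, 6]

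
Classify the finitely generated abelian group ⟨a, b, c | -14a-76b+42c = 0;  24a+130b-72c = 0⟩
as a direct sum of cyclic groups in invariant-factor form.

Answer: M ≅ ℤ^1 ⊕ ℤ/2 ⊕ ℤ/2

Derivation:
rank_ℚ(R)=2; free=3−2=1
SNF(R) diag = [2, 2] → torsion [2, 2]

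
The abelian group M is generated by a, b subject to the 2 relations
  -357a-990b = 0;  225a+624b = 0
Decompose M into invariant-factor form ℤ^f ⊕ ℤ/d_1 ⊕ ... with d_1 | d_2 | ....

rank_ℚ(R)=2; free=2−2=0
SNF(R) diag = [3, 6] → torsion [3, 6]

Answer: M ≅ ℤ/3 ⊕ ℤ/6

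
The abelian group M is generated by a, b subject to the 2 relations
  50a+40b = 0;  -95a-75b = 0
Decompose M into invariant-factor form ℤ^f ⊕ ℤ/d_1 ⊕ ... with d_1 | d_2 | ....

Answer: M ≅ ℤ/5 ⊕ ℤ/10

Derivation:
rank_ℚ(R)=2; free=2−2=0
SNF(R) diag = [5, 10] → torsion [5, 10]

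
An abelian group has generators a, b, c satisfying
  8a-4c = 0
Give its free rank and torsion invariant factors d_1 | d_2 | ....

rank_ℚ(R)=1; free=3−1=2
SNF(R) diag = [4] → torsion [4]

Answer: M ≅ ℤ^2 ⊕ ℤ/4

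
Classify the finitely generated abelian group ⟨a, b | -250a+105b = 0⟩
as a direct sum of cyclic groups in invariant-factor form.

rank_ℚ(R)=1; free=2−1=1
SNF(R) diag = [5] → torsion [5]

Answer: M ≅ ℤ^1 ⊕ ℤ/5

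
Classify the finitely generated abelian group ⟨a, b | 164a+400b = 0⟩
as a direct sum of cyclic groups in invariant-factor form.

Answer: M ≅ ℤ^1 ⊕ ℤ/4

Derivation:
rank_ℚ(R)=1; free=2−1=1
SNF(R) diag = [4] → torsion [4]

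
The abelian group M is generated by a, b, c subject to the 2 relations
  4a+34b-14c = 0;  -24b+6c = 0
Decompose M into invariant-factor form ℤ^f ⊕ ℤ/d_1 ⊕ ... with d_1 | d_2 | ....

rank_ℚ(R)=2; free=3−2=1
SNF(R) diag = [2, 6] → torsion [2, 6]

Answer: M ≅ ℤ^1 ⊕ ℤ/2 ⊕ ℤ/6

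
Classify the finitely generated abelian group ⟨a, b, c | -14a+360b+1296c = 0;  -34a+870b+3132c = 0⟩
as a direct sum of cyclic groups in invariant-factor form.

rank_ℚ(R)=2; free=3−2=1
SNF(R) diag = [2, 6] → torsion [2, 6]

Answer: M ≅ ℤ^1 ⊕ ℤ/2 ⊕ ℤ/6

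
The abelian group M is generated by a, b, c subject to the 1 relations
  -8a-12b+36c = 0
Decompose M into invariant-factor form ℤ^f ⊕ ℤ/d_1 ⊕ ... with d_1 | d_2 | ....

rank_ℚ(R)=1; free=3−1=2
SNF(R) diag = [4] → torsion [4]

Answer: M ≅ ℤ^2 ⊕ ℤ/4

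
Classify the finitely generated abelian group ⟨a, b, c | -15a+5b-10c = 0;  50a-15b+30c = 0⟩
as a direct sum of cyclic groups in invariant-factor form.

Answer: M ≅ ℤ^1 ⊕ ℤ/5 ⊕ ℤ/5

Derivation:
rank_ℚ(R)=2; free=3−2=1
SNF(R) diag = [5, 5] → torsion [5, 5]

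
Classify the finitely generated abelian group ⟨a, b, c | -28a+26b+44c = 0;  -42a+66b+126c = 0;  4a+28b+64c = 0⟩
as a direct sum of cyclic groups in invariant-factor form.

Answer: M ≅ ℤ/2 ⊕ ℤ/6 ⊕ ℤ/12

Derivation:
rank_ℚ(R)=3; free=3−3=0
SNF(R) diag = [2, 6, 12] → torsion [2, 6, 12]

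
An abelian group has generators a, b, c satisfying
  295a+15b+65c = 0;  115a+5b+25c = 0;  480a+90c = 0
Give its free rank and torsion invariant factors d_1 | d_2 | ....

Answer: M ≅ ℤ/5 ⊕ ℤ/10 ⊕ ℤ/30

Derivation:
rank_ℚ(R)=3; free=3−3=0
SNF(R) diag = [5, 10, 30] → torsion [5, 10, 30]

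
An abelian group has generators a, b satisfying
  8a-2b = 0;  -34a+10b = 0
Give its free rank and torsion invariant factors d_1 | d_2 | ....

Answer: M ≅ ℤ/2 ⊕ ℤ/6

Derivation:
rank_ℚ(R)=2; free=2−2=0
SNF(R) diag = [2, 6] → torsion [2, 6]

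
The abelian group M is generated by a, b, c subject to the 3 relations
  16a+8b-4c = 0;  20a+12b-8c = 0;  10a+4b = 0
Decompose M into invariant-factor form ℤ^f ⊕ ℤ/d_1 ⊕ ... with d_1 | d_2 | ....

rank_ℚ(R)=3; free=3−3=0
SNF(R) diag = [2, 4, 4] → torsion [2, 4, 4]

Answer: M ≅ ℤ/2 ⊕ ℤ/4 ⊕ ℤ/4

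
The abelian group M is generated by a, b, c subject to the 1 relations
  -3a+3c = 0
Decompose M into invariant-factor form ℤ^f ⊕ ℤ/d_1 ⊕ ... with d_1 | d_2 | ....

Answer: M ≅ ℤ^2 ⊕ ℤ/3

Derivation:
rank_ℚ(R)=1; free=3−1=2
SNF(R) diag = [3] → torsion [3]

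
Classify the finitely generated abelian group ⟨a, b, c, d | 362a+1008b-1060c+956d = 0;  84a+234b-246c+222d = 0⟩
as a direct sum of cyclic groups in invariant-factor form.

Answer: M ≅ ℤ^2 ⊕ ℤ/2 ⊕ ℤ/6

Derivation:
rank_ℚ(R)=2; free=4−2=2
SNF(R) diag = [2, 6] → torsion [2, 6]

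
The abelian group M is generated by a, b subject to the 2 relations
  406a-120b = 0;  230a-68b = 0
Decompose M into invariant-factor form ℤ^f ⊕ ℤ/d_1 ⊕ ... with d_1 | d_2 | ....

Answer: M ≅ ℤ/2 ⊕ ℤ/4

Derivation:
rank_ℚ(R)=2; free=2−2=0
SNF(R) diag = [2, 4] → torsion [2, 4]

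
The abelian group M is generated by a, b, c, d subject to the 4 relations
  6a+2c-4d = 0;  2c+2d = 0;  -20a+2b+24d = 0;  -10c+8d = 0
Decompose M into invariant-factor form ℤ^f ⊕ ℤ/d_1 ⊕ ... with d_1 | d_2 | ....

Answer: M ≅ ℤ/2 ⊕ ℤ/2 ⊕ ℤ/6 ⊕ ℤ/18

Derivation:
rank_ℚ(R)=4; free=4−4=0
SNF(R) diag = [2, 2, 6, 18] → torsion [2, 2, 6, 18]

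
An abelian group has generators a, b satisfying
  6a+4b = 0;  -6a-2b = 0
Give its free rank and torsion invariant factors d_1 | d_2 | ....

rank_ℚ(R)=2; free=2−2=0
SNF(R) diag = [2, 6] → torsion [2, 6]

Answer: M ≅ ℤ/2 ⊕ ℤ/6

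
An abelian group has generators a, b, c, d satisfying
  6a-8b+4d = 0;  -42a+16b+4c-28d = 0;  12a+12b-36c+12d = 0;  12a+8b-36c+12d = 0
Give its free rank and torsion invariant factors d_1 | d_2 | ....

rank_ℚ(R)=4; free=4−4=0
SNF(R) diag = [2, 4, 4, 12] → torsion [2, 4, 4, 12]

Answer: M ≅ ℤ/2 ⊕ ℤ/4 ⊕ ℤ/4 ⊕ ℤ/12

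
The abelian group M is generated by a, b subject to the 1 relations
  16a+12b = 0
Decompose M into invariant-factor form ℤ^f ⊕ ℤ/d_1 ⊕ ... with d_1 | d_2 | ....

Answer: M ≅ ℤ^1 ⊕ ℤ/4

Derivation:
rank_ℚ(R)=1; free=2−1=1
SNF(R) diag = [4] → torsion [4]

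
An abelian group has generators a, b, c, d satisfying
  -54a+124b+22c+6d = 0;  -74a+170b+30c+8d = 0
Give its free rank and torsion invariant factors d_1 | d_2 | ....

Answer: M ≅ ℤ^2 ⊕ ℤ/2 ⊕ ℤ/2

Derivation:
rank_ℚ(R)=2; free=4−2=2
SNF(R) diag = [2, 2] → torsion [2, 2]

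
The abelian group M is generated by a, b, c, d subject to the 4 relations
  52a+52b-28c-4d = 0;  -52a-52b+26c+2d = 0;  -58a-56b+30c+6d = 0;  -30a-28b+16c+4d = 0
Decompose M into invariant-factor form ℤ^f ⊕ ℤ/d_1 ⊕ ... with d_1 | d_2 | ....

Answer: M ≅ ℤ/2 ⊕ ℤ/2 ⊕ ℤ/4 ⊕ ℤ/12

Derivation:
rank_ℚ(R)=4; free=4−4=0
SNF(R) diag = [2, 2, 4, 12] → torsion [2, 2, 4, 12]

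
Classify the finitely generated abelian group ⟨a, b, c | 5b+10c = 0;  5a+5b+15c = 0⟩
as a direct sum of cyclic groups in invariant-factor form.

Answer: M ≅ ℤ^1 ⊕ ℤ/5 ⊕ ℤ/5

Derivation:
rank_ℚ(R)=2; free=3−2=1
SNF(R) diag = [5, 5] → torsion [5, 5]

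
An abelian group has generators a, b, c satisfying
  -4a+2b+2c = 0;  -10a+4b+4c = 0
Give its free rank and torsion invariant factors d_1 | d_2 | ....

Answer: M ≅ ℤ^1 ⊕ ℤ/2 ⊕ ℤ/2

Derivation:
rank_ℚ(R)=2; free=3−2=1
SNF(R) diag = [2, 2] → torsion [2, 2]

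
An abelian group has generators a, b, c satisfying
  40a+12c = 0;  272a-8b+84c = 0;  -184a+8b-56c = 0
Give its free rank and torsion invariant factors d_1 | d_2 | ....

Answer: M ≅ ℤ/4 ⊕ ℤ/8 ⊕ ℤ/16

Derivation:
rank_ℚ(R)=3; free=3−3=0
SNF(R) diag = [4, 8, 16] → torsion [4, 8, 16]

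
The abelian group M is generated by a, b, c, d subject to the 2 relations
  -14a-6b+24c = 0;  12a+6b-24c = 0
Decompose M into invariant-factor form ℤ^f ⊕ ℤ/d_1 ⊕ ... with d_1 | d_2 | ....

rank_ℚ(R)=2; free=4−2=2
SNF(R) diag = [2, 6] → torsion [2, 6]

Answer: M ≅ ℤ^2 ⊕ ℤ/2 ⊕ ℤ/6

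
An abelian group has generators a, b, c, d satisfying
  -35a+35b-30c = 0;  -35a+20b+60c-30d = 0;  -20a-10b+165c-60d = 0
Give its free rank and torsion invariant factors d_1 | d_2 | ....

Answer: M ≅ ℤ^1 ⊕ ℤ/5 ⊕ ℤ/15 ⊕ ℤ/15

Derivation:
rank_ℚ(R)=3; free=4−3=1
SNF(R) diag = [5, 15, 15] → torsion [5, 15, 15]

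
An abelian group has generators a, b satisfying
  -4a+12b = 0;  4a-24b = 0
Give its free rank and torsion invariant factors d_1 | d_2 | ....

Answer: M ≅ ℤ/4 ⊕ ℤ/12

Derivation:
rank_ℚ(R)=2; free=2−2=0
SNF(R) diag = [4, 12] → torsion [4, 12]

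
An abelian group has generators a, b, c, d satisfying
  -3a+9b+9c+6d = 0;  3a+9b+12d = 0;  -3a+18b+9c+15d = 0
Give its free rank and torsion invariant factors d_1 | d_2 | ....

rank_ℚ(R)=3; free=4−3=1
SNF(R) diag = [3, 9, 9] → torsion [3, 9, 9]

Answer: M ≅ ℤ^1 ⊕ ℤ/3 ⊕ ℤ/9 ⊕ ℤ/9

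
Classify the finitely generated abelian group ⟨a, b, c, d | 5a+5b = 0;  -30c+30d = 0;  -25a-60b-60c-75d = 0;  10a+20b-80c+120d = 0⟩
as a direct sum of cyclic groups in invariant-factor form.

Answer: M ≅ ℤ/5 ⊕ ℤ/5 ⊕ ℤ/10 ⊕ ℤ/30

Derivation:
rank_ℚ(R)=4; free=4−4=0
SNF(R) diag = [5, 5, 10, 30] → torsion [5, 5, 10, 30]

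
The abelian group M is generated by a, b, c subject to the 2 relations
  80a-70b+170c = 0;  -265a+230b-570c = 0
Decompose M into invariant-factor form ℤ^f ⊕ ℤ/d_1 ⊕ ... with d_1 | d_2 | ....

Answer: M ≅ ℤ^1 ⊕ ℤ/5 ⊕ ℤ/10

Derivation:
rank_ℚ(R)=2; free=3−2=1
SNF(R) diag = [5, 10] → torsion [5, 10]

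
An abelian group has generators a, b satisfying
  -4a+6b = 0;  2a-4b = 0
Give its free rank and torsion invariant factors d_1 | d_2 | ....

rank_ℚ(R)=2; free=2−2=0
SNF(R) diag = [2, 2] → torsion [2, 2]

Answer: M ≅ ℤ/2 ⊕ ℤ/2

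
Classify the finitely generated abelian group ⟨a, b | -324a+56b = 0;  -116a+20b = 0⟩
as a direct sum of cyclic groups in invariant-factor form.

rank_ℚ(R)=2; free=2−2=0
SNF(R) diag = [4, 4] → torsion [4, 4]

Answer: M ≅ ℤ/4 ⊕ ℤ/4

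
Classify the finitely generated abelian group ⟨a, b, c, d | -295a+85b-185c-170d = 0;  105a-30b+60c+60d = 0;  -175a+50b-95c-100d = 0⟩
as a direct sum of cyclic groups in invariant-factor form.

Answer: M ≅ ℤ^1 ⊕ ℤ/5 ⊕ ℤ/5 ⊕ ℤ/15

Derivation:
rank_ℚ(R)=3; free=4−3=1
SNF(R) diag = [5, 5, 15] → torsion [5, 5, 15]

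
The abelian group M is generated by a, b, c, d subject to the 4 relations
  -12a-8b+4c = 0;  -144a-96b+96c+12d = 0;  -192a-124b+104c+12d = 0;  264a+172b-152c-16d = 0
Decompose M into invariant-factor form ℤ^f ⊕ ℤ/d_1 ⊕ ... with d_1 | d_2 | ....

Answer: M ≅ ℤ/4 ⊕ ℤ/4 ⊕ ℤ/12 ⊕ ℤ/24

Derivation:
rank_ℚ(R)=4; free=4−4=0
SNF(R) diag = [4, 4, 12, 24] → torsion [4, 4, 12, 24]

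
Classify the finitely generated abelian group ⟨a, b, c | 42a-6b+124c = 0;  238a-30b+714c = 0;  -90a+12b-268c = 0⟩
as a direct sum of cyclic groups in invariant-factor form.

rank_ℚ(R)=3; free=3−3=0
SNF(R) diag = [2, 2, 6] → torsion [2, 2, 6]

Answer: M ≅ ℤ/2 ⊕ ℤ/2 ⊕ ℤ/6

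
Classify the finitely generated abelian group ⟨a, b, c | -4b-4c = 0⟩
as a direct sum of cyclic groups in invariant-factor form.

Answer: M ≅ ℤ^2 ⊕ ℤ/4

Derivation:
rank_ℚ(R)=1; free=3−1=2
SNF(R) diag = [4] → torsion [4]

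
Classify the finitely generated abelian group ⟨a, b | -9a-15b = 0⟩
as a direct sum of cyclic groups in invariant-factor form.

rank_ℚ(R)=1; free=2−1=1
SNF(R) diag = [3] → torsion [3]

Answer: M ≅ ℤ^1 ⊕ ℤ/3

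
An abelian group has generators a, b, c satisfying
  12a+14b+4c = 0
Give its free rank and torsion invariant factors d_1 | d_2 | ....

Answer: M ≅ ℤ^2 ⊕ ℤ/2

Derivation:
rank_ℚ(R)=1; free=3−1=2
SNF(R) diag = [2] → torsion [2]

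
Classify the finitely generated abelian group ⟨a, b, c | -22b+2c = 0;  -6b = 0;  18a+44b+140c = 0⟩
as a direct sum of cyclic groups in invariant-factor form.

rank_ℚ(R)=3; free=3−3=0
SNF(R) diag = [2, 6, 18] → torsion [2, 6, 18]

Answer: M ≅ ℤ/2 ⊕ ℤ/6 ⊕ ℤ/18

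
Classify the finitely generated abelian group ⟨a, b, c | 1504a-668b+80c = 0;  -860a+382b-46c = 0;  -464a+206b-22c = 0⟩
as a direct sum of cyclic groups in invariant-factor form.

rank_ℚ(R)=3; free=3−3=0
SNF(R) diag = [2, 4, 12] → torsion [2, 4, 12]

Answer: M ≅ ℤ/2 ⊕ ℤ/4 ⊕ ℤ/12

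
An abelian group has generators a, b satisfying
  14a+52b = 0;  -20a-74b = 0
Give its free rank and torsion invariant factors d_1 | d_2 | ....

rank_ℚ(R)=2; free=2−2=0
SNF(R) diag = [2, 2] → torsion [2, 2]

Answer: M ≅ ℤ/2 ⊕ ℤ/2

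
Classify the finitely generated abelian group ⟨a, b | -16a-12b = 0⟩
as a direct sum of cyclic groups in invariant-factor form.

Answer: M ≅ ℤ^1 ⊕ ℤ/4

Derivation:
rank_ℚ(R)=1; free=2−1=1
SNF(R) diag = [4] → torsion [4]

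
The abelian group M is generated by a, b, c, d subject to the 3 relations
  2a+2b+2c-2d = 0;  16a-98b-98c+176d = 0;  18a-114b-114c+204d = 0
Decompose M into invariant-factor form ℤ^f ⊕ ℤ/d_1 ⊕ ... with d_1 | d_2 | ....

rank_ℚ(R)=3; free=4−3=1
SNF(R) diag = [2, 6, 6] → torsion [2, 6, 6]

Answer: M ≅ ℤ^1 ⊕ ℤ/2 ⊕ ℤ/6 ⊕ ℤ/6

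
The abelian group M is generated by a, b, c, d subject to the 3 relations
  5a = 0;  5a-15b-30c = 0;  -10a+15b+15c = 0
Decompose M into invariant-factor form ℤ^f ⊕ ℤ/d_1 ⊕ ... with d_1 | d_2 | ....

rank_ℚ(R)=3; free=4−3=1
SNF(R) diag = [5, 15, 15] → torsion [5, 15, 15]

Answer: M ≅ ℤ^1 ⊕ ℤ/5 ⊕ ℤ/15 ⊕ ℤ/15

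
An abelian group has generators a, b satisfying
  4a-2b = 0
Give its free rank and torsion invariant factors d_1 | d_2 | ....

rank_ℚ(R)=1; free=2−1=1
SNF(R) diag = [2] → torsion [2]

Answer: M ≅ ℤ^1 ⊕ ℤ/2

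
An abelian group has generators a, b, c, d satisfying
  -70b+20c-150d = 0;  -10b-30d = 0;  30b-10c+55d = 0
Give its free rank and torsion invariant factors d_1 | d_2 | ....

rank_ℚ(R)=3; free=4−3=1
SNF(R) diag = [5, 10, 20] → torsion [5, 10, 20]

Answer: M ≅ ℤ^1 ⊕ ℤ/5 ⊕ ℤ/10 ⊕ ℤ/20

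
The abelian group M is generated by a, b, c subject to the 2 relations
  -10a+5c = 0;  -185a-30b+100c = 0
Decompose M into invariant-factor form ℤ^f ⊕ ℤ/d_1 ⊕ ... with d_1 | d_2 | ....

rank_ℚ(R)=2; free=3−2=1
SNF(R) diag = [5, 15] → torsion [5, 15]

Answer: M ≅ ℤ^1 ⊕ ℤ/5 ⊕ ℤ/15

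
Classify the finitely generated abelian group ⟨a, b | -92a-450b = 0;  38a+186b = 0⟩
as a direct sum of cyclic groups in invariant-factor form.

rank_ℚ(R)=2; free=2−2=0
SNF(R) diag = [2, 6] → torsion [2, 6]

Answer: M ≅ ℤ/2 ⊕ ℤ/6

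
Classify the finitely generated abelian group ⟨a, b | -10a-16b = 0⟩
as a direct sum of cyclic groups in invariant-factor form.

rank_ℚ(R)=1; free=2−1=1
SNF(R) diag = [2] → torsion [2]

Answer: M ≅ ℤ^1 ⊕ ℤ/2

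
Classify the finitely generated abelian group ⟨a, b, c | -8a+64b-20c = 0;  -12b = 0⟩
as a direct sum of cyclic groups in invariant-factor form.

Answer: M ≅ ℤ^1 ⊕ ℤ/4 ⊕ ℤ/12

Derivation:
rank_ℚ(R)=2; free=3−2=1
SNF(R) diag = [4, 12] → torsion [4, 12]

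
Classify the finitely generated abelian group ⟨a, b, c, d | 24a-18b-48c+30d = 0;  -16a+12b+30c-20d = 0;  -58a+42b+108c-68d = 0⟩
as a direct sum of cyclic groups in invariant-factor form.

Answer: M ≅ ℤ^1 ⊕ ℤ/2 ⊕ ℤ/6 ⊕ ℤ/6

Derivation:
rank_ℚ(R)=3; free=4−3=1
SNF(R) diag = [2, 6, 6] → torsion [2, 6, 6]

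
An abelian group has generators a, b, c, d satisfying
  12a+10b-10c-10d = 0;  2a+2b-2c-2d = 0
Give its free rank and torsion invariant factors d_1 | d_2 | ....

rank_ℚ(R)=2; free=4−2=2
SNF(R) diag = [2, 2] → torsion [2, 2]

Answer: M ≅ ℤ^2 ⊕ ℤ/2 ⊕ ℤ/2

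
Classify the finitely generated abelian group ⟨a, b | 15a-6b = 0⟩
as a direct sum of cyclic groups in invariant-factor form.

Answer: M ≅ ℤ^1 ⊕ ℤ/3

Derivation:
rank_ℚ(R)=1; free=2−1=1
SNF(R) diag = [3] → torsion [3]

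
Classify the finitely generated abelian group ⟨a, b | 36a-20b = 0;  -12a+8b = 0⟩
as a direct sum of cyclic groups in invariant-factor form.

Answer: M ≅ ℤ/4 ⊕ ℤ/12

Derivation:
rank_ℚ(R)=2; free=2−2=0
SNF(R) diag = [4, 12] → torsion [4, 12]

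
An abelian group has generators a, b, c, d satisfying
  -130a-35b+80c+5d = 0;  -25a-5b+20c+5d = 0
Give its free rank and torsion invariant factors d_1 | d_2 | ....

Answer: M ≅ ℤ^2 ⊕ ℤ/5 ⊕ ℤ/15

Derivation:
rank_ℚ(R)=2; free=4−2=2
SNF(R) diag = [5, 15] → torsion [5, 15]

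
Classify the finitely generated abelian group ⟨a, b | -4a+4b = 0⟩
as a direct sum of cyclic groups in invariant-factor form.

rank_ℚ(R)=1; free=2−1=1
SNF(R) diag = [4] → torsion [4]

Answer: M ≅ ℤ^1 ⊕ ℤ/4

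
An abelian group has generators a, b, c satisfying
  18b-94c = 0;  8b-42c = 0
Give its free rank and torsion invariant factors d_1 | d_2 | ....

rank_ℚ(R)=2; free=3−2=1
SNF(R) diag = [2, 2] → torsion [2, 2]

Answer: M ≅ ℤ^1 ⊕ ℤ/2 ⊕ ℤ/2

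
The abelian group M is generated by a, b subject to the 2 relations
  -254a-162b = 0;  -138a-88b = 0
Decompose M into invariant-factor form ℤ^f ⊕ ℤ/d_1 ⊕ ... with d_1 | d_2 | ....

Answer: M ≅ ℤ/2 ⊕ ℤ/2

Derivation:
rank_ℚ(R)=2; free=2−2=0
SNF(R) diag = [2, 2] → torsion [2, 2]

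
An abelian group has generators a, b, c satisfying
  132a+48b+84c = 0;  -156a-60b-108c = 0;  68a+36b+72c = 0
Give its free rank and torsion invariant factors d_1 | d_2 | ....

Answer: M ≅ ℤ/4 ⊕ ℤ/12 ⊕ ℤ/12

Derivation:
rank_ℚ(R)=3; free=3−3=0
SNF(R) diag = [4, 12, 12] → torsion [4, 12, 12]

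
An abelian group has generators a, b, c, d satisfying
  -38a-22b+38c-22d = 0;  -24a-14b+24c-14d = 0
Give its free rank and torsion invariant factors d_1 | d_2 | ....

rank_ℚ(R)=2; free=4−2=2
SNF(R) diag = [2, 2] → torsion [2, 2]

Answer: M ≅ ℤ^2 ⊕ ℤ/2 ⊕ ℤ/2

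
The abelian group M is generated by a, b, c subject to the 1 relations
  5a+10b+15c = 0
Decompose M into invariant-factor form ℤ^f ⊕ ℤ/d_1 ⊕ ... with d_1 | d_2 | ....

Answer: M ≅ ℤ^2 ⊕ ℤ/5

Derivation:
rank_ℚ(R)=1; free=3−1=2
SNF(R) diag = [5] → torsion [5]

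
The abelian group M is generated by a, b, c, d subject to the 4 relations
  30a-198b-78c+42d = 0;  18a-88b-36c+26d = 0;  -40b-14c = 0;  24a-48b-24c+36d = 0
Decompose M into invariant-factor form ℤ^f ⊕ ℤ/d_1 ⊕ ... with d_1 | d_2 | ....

Answer: M ≅ ℤ/2 ⊕ ℤ/2 ⊕ ℤ/6 ⊕ ℤ/12

Derivation:
rank_ℚ(R)=4; free=4−4=0
SNF(R) diag = [2, 2, 6, 12] → torsion [2, 2, 6, 12]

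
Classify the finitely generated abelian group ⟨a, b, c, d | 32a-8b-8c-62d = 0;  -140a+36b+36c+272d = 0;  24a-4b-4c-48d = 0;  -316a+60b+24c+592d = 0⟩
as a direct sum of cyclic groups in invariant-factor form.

Answer: M ≅ ℤ/2 ⊕ ℤ/4 ⊕ ℤ/12 ⊕ ℤ/36

Derivation:
rank_ℚ(R)=4; free=4−4=0
SNF(R) diag = [2, 4, 12, 36] → torsion [2, 4, 12, 36]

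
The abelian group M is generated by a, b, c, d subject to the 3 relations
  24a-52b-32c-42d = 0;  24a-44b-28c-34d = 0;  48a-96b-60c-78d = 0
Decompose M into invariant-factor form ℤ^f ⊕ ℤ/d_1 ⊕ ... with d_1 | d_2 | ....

rank_ℚ(R)=3; free=4−3=1
SNF(R) diag = [2, 4, 12] → torsion [2, 4, 12]

Answer: M ≅ ℤ^1 ⊕ ℤ/2 ⊕ ℤ/4 ⊕ ℤ/12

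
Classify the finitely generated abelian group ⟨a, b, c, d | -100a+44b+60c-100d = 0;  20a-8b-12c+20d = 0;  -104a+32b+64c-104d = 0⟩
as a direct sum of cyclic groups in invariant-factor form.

rank_ℚ(R)=3; free=4−3=1
SNF(R) diag = [4, 4, 8] → torsion [4, 4, 8]

Answer: M ≅ ℤ^1 ⊕ ℤ/4 ⊕ ℤ/4 ⊕ ℤ/8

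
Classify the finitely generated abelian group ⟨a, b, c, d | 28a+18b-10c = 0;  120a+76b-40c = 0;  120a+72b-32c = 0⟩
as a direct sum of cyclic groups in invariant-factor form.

rank_ℚ(R)=3; free=4−3=1
SNF(R) diag = [2, 4, 8] → torsion [2, 4, 8]

Answer: M ≅ ℤ^1 ⊕ ℤ/2 ⊕ ℤ/4 ⊕ ℤ/8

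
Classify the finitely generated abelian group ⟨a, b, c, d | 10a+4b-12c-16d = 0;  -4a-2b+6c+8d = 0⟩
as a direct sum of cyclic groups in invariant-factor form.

rank_ℚ(R)=2; free=4−2=2
SNF(R) diag = [2, 2] → torsion [2, 2]

Answer: M ≅ ℤ^2 ⊕ ℤ/2 ⊕ ℤ/2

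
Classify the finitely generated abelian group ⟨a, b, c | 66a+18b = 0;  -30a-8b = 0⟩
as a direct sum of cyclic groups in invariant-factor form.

rank_ℚ(R)=2; free=3−2=1
SNF(R) diag = [2, 6] → torsion [2, 6]

Answer: M ≅ ℤ^1 ⊕ ℤ/2 ⊕ ℤ/6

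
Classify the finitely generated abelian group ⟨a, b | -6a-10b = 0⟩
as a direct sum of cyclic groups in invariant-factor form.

Answer: M ≅ ℤ^1 ⊕ ℤ/2

Derivation:
rank_ℚ(R)=1; free=2−1=1
SNF(R) diag = [2] → torsion [2]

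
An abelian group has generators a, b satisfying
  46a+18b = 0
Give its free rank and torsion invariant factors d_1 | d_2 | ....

rank_ℚ(R)=1; free=2−1=1
SNF(R) diag = [2] → torsion [2]

Answer: M ≅ ℤ^1 ⊕ ℤ/2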